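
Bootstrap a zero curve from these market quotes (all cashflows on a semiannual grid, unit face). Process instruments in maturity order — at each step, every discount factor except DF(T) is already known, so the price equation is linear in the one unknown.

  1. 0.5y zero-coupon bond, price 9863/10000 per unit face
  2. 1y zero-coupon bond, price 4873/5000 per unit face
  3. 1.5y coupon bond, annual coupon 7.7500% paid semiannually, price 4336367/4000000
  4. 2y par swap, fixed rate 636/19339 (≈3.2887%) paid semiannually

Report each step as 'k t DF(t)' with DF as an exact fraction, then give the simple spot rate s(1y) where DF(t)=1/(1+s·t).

1 1/2 9863/10000
2 1 4873/5000
3 3/2 1941/2000
4 2 2341/2500
s(1y) = (1/(4873/5000) − 1)/(1) = 127/4873 ≈ 2.6062%

step 1 [0.5y] zero: DF = P = 9863/10000 ≈ 0.986300
step 2 [1y] zero: DF = P = 4873/5000 ≈ 0.974600
step 3 [1.5y] bond c/2=31/800: DF=(4336367/4000000 − 31/800·(0.986300+0.974600))/(1+31/800) = 1941/2000 ≈ 0.970500
step 4 [2y] swap r/2=318/19339: DF=(1 − 318/19339·(0.986300+0.974600+0.970500))/(1+318/19339) = 2341/2500 ≈ 0.936400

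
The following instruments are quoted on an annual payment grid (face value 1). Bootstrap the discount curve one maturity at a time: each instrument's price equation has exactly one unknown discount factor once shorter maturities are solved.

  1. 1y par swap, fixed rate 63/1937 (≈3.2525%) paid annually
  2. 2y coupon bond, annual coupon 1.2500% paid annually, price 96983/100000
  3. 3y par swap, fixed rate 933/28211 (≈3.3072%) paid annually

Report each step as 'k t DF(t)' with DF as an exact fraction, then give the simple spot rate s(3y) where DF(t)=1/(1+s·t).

step 1 [1y] swap r/1=63/1937: DF=(1 − 63/1937·(0))/(1+63/1937) = 1937/2000 ≈ 0.968500
step 2 [2y] bond c/1=1/80: DF=(96983/100000 − 1/80·(0.968500))/(1+1/80) = 9459/10000 ≈ 0.945900
step 3 [3y] swap r/1=933/28211: DF=(1 − 933/28211·(0.968500+0.945900))/(1+933/28211) = 9067/10000 ≈ 0.906700

1 1 1937/2000
2 2 9459/10000
3 3 9067/10000
s(3y) = (1/(9067/10000) − 1)/(3) = 311/9067 ≈ 3.4300%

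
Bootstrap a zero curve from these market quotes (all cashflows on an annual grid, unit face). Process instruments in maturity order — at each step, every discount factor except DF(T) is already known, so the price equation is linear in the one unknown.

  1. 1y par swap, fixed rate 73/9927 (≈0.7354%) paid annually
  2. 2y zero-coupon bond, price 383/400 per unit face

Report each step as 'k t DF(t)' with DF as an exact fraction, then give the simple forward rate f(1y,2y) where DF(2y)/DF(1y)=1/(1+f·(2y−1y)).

1 1 9927/10000
2 2 383/400
f(1y,2y) = ((9927/10000)/(383/400) − 1)/(1) = 352/9575 ≈ 3.6762%

step 1 [1y] swap r/1=73/9927: DF=(1 − 73/9927·(0))/(1+73/9927) = 9927/10000 ≈ 0.992700
step 2 [2y] zero: DF = P = 383/400 ≈ 0.957500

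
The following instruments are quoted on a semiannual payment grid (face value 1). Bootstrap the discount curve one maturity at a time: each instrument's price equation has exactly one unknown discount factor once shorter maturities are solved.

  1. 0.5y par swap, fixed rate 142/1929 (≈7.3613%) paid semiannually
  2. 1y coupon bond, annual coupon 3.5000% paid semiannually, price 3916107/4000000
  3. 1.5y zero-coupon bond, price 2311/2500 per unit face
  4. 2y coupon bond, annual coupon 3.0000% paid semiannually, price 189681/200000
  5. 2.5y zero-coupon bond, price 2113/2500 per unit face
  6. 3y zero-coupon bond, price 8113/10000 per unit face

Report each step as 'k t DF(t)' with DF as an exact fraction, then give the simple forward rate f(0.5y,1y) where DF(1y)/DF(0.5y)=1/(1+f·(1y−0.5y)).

step 1 [0.5y] swap r/2=71/1929: DF=(1 − 71/1929·(0))/(1+71/1929) = 1929/2000 ≈ 0.964500
step 2 [1y] bond c/2=7/400: DF=(3916107/4000000 − 7/400·(0.964500))/(1+7/400) = 591/625 ≈ 0.945600
step 3 [1.5y] zero: DF = P = 2311/2500 ≈ 0.924400
step 4 [2y] bond c/2=3/200: DF=(189681/200000 − 3/200·(0.964500+0.945600+0.924400))/(1+3/200) = 357/400 ≈ 0.892500
step 5 [2.5y] zero: DF = P = 2113/2500 ≈ 0.845200
step 6 [3y] zero: DF = P = 8113/10000 ≈ 0.811300

1 1/2 1929/2000
2 1 591/625
3 3/2 2311/2500
4 2 357/400
5 5/2 2113/2500
6 3 8113/10000
f(0.5y,1y) = ((1929/2000)/(591/625) − 1)/(1/2) = 63/1576 ≈ 3.9975%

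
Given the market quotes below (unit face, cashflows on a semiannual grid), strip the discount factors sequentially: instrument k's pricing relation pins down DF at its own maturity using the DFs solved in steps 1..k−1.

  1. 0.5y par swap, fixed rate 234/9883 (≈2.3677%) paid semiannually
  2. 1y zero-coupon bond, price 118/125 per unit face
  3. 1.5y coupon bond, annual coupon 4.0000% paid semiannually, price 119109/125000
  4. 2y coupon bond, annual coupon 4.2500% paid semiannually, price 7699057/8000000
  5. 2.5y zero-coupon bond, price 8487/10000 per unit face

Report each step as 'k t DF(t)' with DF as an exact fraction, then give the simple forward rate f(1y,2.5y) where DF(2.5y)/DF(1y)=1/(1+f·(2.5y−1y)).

1 1/2 9883/10000
2 1 118/125
3 3/2 8963/10000
4 2 1767/2000
5 5/2 8487/10000
f(1y,2.5y) = ((118/125)/(8487/10000) − 1)/(3/2) = 1906/25461 ≈ 7.4860%

step 1 [0.5y] swap r/2=117/9883: DF=(1 − 117/9883·(0))/(1+117/9883) = 9883/10000 ≈ 0.988300
step 2 [1y] zero: DF = P = 118/125 ≈ 0.944000
step 3 [1.5y] bond c/2=1/50: DF=(119109/125000 − 1/50·(0.988300+0.944000))/(1+1/50) = 8963/10000 ≈ 0.896300
step 4 [2y] bond c/2=17/800: DF=(7699057/8000000 − 17/800·(0.988300+0.944000+0.896300))/(1+17/800) = 1767/2000 ≈ 0.883500
step 5 [2.5y] zero: DF = P = 8487/10000 ≈ 0.848700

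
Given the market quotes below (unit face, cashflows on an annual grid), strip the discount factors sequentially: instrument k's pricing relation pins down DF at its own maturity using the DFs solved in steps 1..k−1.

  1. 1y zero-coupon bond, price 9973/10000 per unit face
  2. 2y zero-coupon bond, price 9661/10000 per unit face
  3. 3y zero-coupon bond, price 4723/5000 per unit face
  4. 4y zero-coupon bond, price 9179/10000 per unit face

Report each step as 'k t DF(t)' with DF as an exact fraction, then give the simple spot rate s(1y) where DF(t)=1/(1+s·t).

step 1 [1y] zero: DF = P = 9973/10000 ≈ 0.997300
step 2 [2y] zero: DF = P = 9661/10000 ≈ 0.966100
step 3 [3y] zero: DF = P = 4723/5000 ≈ 0.944600
step 4 [4y] zero: DF = P = 9179/10000 ≈ 0.917900

1 1 9973/10000
2 2 9661/10000
3 3 4723/5000
4 4 9179/10000
s(1y) = (1/(9973/10000) − 1)/(1) = 27/9973 ≈ 0.2707%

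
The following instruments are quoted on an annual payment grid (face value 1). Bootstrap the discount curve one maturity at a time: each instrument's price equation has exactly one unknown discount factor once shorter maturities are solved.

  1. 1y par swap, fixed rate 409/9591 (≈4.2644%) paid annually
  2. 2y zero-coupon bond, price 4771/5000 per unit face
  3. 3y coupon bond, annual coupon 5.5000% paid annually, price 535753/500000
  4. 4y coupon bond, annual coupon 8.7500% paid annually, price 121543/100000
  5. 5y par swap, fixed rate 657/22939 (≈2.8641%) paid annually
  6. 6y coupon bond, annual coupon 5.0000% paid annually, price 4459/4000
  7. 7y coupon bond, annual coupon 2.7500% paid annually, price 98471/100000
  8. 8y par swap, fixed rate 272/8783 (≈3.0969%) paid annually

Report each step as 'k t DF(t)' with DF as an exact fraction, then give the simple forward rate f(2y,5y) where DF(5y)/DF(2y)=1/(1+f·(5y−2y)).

step 1 [1y] swap r/1=409/9591: DF=(1 − 409/9591·(0))/(1+409/9591) = 9591/10000 ≈ 0.959100
step 2 [2y] zero: DF = P = 4771/5000 ≈ 0.954200
step 3 [3y] bond c/1=11/200: DF=(535753/500000 − 11/200·(0.959100+0.954200))/(1+11/200) = 9159/10000 ≈ 0.915900
step 4 [4y] bond c/1=7/80: DF=(121543/100000 − 7/80·(0.959100+0.954200+0.915900))/(1+7/80) = 89/100 ≈ 0.890000
step 5 [5y] swap r/1=657/22939: DF=(1 − 657/22939·(0.959100+0.954200+0.915900+0.890000))/(1+657/22939) = 4343/5000 ≈ 0.868600
step 6 [6y] bond c/1=1/20: DF=(4459/4000 − 1/20·(0.959100+0.954200+0.915900+0.890000+0.868600))/(1+1/20) = 527/625 ≈ 0.843200
step 7 [7y] bond c/1=11/400: DF=(98471/100000 − 11/400·(0.959100+0.954200+0.915900+0.890000+0.868600+0.843200))/(1+11/400) = 813/1000 ≈ 0.813000
step 8 [8y] swap r/1=272/8783: DF=(1 − 272/8783·(0.959100+0.954200+0.915900+0.890000+0.868600+0.843200+0.813000))/(1+272/8783) = 489/625 ≈ 0.782400

1 1 9591/10000
2 2 4771/5000
3 3 9159/10000
4 4 89/100
5 5 4343/5000
6 6 527/625
7 7 813/1000
8 8 489/625
f(2y,5y) = ((4771/5000)/(4343/5000) − 1)/(3) = 428/13029 ≈ 3.2850%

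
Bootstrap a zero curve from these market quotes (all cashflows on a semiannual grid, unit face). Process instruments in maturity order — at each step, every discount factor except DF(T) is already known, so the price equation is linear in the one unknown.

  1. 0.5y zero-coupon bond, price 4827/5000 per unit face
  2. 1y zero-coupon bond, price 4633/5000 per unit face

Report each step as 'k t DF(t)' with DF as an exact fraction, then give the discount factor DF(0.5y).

step 1 [0.5y] zero: DF = P = 4827/5000 ≈ 0.965400
step 2 [1y] zero: DF = P = 4633/5000 ≈ 0.926600

1 1/2 4827/5000
2 1 4633/5000
DF(0.5y) = 4827/5000 ≈ 0.965400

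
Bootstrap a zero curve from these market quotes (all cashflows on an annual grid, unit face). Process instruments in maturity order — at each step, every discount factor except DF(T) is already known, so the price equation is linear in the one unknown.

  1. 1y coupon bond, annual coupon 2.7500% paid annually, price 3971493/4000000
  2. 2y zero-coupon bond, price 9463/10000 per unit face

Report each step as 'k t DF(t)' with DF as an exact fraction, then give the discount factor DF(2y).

1 1 9663/10000
2 2 9463/10000
DF(2y) = 9463/10000 ≈ 0.946300

step 1 [1y] bond c/1=11/400: DF=(3971493/4000000 − 11/400·(0))/(1+11/400) = 9663/10000 ≈ 0.966300
step 2 [2y] zero: DF = P = 9463/10000 ≈ 0.946300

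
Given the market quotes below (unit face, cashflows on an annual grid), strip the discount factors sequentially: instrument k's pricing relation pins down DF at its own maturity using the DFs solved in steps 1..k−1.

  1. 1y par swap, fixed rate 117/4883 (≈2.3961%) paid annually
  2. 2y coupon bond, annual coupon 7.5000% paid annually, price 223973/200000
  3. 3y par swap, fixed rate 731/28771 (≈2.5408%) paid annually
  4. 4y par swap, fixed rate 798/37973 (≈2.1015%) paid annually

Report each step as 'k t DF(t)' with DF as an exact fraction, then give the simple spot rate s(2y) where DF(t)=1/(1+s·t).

1 1 4883/5000
2 2 1217/1250
3 3 9269/10000
4 4 4601/5000
s(2y) = (1/(1217/1250) − 1)/(2) = 33/2434 ≈ 1.3558%

step 1 [1y] swap r/1=117/4883: DF=(1 − 117/4883·(0))/(1+117/4883) = 4883/5000 ≈ 0.976600
step 2 [2y] bond c/1=3/40: DF=(223973/200000 − 3/40·(0.976600))/(1+3/40) = 1217/1250 ≈ 0.973600
step 3 [3y] swap r/1=731/28771: DF=(1 − 731/28771·(0.976600+0.973600))/(1+731/28771) = 9269/10000 ≈ 0.926900
step 4 [4y] swap r/1=798/37973: DF=(1 − 798/37973·(0.976600+0.973600+0.926900))/(1+798/37973) = 4601/5000 ≈ 0.920200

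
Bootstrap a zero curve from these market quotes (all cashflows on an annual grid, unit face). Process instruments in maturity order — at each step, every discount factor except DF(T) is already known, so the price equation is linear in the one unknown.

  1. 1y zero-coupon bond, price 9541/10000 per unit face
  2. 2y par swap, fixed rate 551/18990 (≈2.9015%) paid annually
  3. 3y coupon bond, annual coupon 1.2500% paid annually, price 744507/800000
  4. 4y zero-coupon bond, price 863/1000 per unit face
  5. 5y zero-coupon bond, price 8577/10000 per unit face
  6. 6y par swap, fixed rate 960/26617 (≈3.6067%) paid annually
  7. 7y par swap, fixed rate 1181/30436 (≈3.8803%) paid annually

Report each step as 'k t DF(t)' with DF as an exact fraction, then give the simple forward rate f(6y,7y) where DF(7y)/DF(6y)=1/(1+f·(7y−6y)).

step 1 [1y] zero: DF = P = 9541/10000 ≈ 0.954100
step 2 [2y] swap r/1=551/18990: DF=(1 − 551/18990·(0.954100))/(1+551/18990) = 9449/10000 ≈ 0.944900
step 3 [3y] bond c/1=1/80: DF=(744507/800000 − 1/80·(0.954100+0.944900))/(1+1/80) = 8957/10000 ≈ 0.895700
step 4 [4y] zero: DF = P = 863/1000 ≈ 0.863000
step 5 [5y] zero: DF = P = 8577/10000 ≈ 0.857700
step 6 [6y] swap r/1=960/26617: DF=(1 − 960/26617·(0.954100+0.944900+0.895700+0.863000+0.857700))/(1+960/26617) = 101/125 ≈ 0.808000
step 7 [7y] swap r/1=1181/30436: DF=(1 − 1181/30436·(0.954100+0.944900+0.895700+0.863000+0.857700+0.808000))/(1+1181/30436) = 3819/5000 ≈ 0.763800

1 1 9541/10000
2 2 9449/10000
3 3 8957/10000
4 4 863/1000
5 5 8577/10000
6 6 101/125
7 7 3819/5000
f(6y,7y) = ((101/125)/(3819/5000) − 1)/(1) = 221/3819 ≈ 5.7869%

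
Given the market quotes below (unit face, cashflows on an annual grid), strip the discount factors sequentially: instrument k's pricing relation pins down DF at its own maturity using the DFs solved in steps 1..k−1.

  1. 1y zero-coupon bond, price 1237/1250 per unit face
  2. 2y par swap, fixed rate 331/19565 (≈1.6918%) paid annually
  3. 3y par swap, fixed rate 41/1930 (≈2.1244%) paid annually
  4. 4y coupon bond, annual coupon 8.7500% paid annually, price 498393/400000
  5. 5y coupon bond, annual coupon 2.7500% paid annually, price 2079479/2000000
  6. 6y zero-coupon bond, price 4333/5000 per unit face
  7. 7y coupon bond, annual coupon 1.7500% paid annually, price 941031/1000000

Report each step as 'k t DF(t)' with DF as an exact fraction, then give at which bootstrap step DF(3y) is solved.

1 1 1237/1250
2 2 9669/10000
3 3 1877/2000
4 4 1141/1250
5 5 91/100
6 6 4333/5000
7 7 518/625
DF(3y) is solved at step 3

step 1 [1y] zero: DF = P = 1237/1250 ≈ 0.989600
step 2 [2y] swap r/1=331/19565: DF=(1 − 331/19565·(0.989600))/(1+331/19565) = 9669/10000 ≈ 0.966900
step 3 [3y] swap r/1=41/1930: DF=(1 − 41/1930·(0.989600+0.966900))/(1+41/1930) = 1877/2000 ≈ 0.938500
step 4 [4y] bond c/1=7/80: DF=(498393/400000 − 7/80·(0.989600+0.966900+0.938500))/(1+7/80) = 1141/1250 ≈ 0.912800
step 5 [5y] bond c/1=11/400: DF=(2079479/2000000 − 11/400·(0.989600+0.966900+0.938500+0.912800))/(1+11/400) = 91/100 ≈ 0.910000
step 6 [6y] zero: DF = P = 4333/5000 ≈ 0.866600
step 7 [7y] bond c/1=7/400: DF=(941031/1000000 − 7/400·(0.989600+0.966900+0.938500+0.912800+0.910000+0.866600))/(1+7/400) = 518/625 ≈ 0.828800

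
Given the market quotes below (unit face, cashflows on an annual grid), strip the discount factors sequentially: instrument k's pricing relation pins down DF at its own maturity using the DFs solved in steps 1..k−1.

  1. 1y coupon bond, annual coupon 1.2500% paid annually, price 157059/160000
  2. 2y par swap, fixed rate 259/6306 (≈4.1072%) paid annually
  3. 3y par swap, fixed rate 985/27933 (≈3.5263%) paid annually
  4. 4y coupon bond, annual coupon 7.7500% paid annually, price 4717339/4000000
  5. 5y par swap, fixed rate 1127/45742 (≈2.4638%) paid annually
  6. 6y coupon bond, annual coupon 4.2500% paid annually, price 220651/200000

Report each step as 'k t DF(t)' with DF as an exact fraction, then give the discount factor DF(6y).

1 1 1939/2000
2 2 9223/10000
3 3 1803/2000
4 4 1117/1250
5 5 8873/10000
6 6 4359/5000
DF(6y) = 4359/5000 ≈ 0.871800

step 1 [1y] bond c/1=1/80: DF=(157059/160000 − 1/80·(0))/(1+1/80) = 1939/2000 ≈ 0.969500
step 2 [2y] swap r/1=259/6306: DF=(1 − 259/6306·(0.969500))/(1+259/6306) = 9223/10000 ≈ 0.922300
step 3 [3y] swap r/1=985/27933: DF=(1 − 985/27933·(0.969500+0.922300))/(1+985/27933) = 1803/2000 ≈ 0.901500
step 4 [4y] bond c/1=31/400: DF=(4717339/4000000 − 31/400·(0.969500+0.922300+0.901500))/(1+31/400) = 1117/1250 ≈ 0.893600
step 5 [5y] swap r/1=1127/45742: DF=(1 − 1127/45742·(0.969500+0.922300+0.901500+0.893600))/(1+1127/45742) = 8873/10000 ≈ 0.887300
step 6 [6y] bond c/1=17/400: DF=(220651/200000 − 17/400·(0.969500+0.922300+0.901500+0.893600+0.887300))/(1+17/400) = 4359/5000 ≈ 0.871800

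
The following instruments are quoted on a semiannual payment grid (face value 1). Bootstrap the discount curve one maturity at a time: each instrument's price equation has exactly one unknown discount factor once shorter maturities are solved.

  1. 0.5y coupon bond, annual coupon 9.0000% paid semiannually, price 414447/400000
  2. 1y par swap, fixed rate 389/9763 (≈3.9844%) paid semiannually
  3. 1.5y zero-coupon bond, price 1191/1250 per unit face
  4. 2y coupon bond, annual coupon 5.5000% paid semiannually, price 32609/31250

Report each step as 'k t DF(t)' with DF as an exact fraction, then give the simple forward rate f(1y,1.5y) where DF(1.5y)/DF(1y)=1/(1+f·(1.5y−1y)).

step 1 [0.5y] bond c/2=9/200: DF=(414447/400000 − 9/200·(0))/(1+9/200) = 1983/2000 ≈ 0.991500
step 2 [1y] swap r/2=389/19526: DF=(1 − 389/19526·(0.991500))/(1+389/19526) = 9611/10000 ≈ 0.961100
step 3 [1.5y] zero: DF = P = 1191/1250 ≈ 0.952800
step 4 [2y] bond c/2=11/400: DF=(32609/31250 − 11/400·(0.991500+0.961100+0.952800))/(1+11/400) = 4689/5000 ≈ 0.937800

1 1/2 1983/2000
2 1 9611/10000
3 3/2 1191/1250
4 2 4689/5000
f(1y,1.5y) = ((9611/10000)/(1191/1250) − 1)/(1/2) = 83/4764 ≈ 1.7422%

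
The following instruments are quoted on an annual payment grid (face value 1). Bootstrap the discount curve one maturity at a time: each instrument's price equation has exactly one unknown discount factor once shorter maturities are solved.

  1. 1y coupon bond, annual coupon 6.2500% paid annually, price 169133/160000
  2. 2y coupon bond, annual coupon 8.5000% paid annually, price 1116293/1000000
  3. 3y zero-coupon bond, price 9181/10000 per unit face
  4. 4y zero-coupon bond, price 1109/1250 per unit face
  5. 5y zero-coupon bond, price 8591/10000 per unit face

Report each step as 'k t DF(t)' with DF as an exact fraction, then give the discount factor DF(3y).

1 1 9949/10000
2 2 9509/10000
3 3 9181/10000
4 4 1109/1250
5 5 8591/10000
DF(3y) = 9181/10000 ≈ 0.918100

step 1 [1y] bond c/1=1/16: DF=(169133/160000 − 1/16·(0))/(1+1/16) = 9949/10000 ≈ 0.994900
step 2 [2y] bond c/1=17/200: DF=(1116293/1000000 − 17/200·(0.994900))/(1+17/200) = 9509/10000 ≈ 0.950900
step 3 [3y] zero: DF = P = 9181/10000 ≈ 0.918100
step 4 [4y] zero: DF = P = 1109/1250 ≈ 0.887200
step 5 [5y] zero: DF = P = 8591/10000 ≈ 0.859100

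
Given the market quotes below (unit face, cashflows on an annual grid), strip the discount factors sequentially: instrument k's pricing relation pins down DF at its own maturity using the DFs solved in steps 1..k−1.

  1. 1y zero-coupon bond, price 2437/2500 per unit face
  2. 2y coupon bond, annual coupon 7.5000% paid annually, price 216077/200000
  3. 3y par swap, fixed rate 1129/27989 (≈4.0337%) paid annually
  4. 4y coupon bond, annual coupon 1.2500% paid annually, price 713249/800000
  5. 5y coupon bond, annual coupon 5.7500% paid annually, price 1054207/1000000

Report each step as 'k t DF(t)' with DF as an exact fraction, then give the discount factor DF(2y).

step 1 [1y] zero: DF = P = 2437/2500 ≈ 0.974800
step 2 [2y] bond c/1=3/40: DF=(216077/200000 − 3/40·(0.974800))/(1+3/40) = 937/1000 ≈ 0.937000
step 3 [3y] swap r/1=1129/27989: DF=(1 − 1129/27989·(0.974800+0.937000))/(1+1129/27989) = 8871/10000 ≈ 0.887100
step 4 [4y] bond c/1=1/80: DF=(713249/800000 − 1/80·(0.974800+0.937000+0.887100))/(1+1/80) = 423/500 ≈ 0.846000
step 5 [5y] bond c/1=23/400: DF=(1054207/1000000 − 23/400·(0.974800+0.937000+0.887100+0.846000))/(1+23/400) = 7987/10000 ≈ 0.798700

1 1 2437/2500
2 2 937/1000
3 3 8871/10000
4 4 423/500
5 5 7987/10000
DF(2y) = 937/1000 ≈ 0.937000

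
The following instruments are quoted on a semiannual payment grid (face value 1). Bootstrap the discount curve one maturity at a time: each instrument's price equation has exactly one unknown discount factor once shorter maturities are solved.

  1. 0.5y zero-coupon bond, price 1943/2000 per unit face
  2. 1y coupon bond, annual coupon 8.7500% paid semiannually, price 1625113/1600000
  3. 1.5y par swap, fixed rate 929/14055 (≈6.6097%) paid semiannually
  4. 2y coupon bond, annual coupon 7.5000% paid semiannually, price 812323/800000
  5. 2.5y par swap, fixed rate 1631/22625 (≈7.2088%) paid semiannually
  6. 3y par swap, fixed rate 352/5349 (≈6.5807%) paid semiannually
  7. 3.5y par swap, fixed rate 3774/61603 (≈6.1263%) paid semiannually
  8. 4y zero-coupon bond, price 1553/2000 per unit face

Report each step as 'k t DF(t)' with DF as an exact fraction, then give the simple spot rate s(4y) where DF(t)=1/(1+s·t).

1 1/2 1943/2000
2 1 2331/2500
3 3/2 9071/10000
4 2 8771/10000
5 5/2 8369/10000
6 3 103/125
7 7/2 8113/10000
8 4 1553/2000
s(4y) = (1/(1553/2000) − 1)/(4) = 447/6212 ≈ 7.1958%

step 1 [0.5y] zero: DF = P = 1943/2000 ≈ 0.971500
step 2 [1y] bond c/2=7/160: DF=(1625113/1600000 − 7/160·(0.971500))/(1+7/160) = 2331/2500 ≈ 0.932400
step 3 [1.5y] swap r/2=929/28110: DF=(1 − 929/28110·(0.971500+0.932400))/(1+929/28110) = 9071/10000 ≈ 0.907100
step 4 [2y] bond c/2=3/80: DF=(812323/800000 − 3/80·(0.971500+0.932400+0.907100))/(1+3/80) = 8771/10000 ≈ 0.877100
step 5 [2.5y] swap r/2=1631/45250: DF=(1 − 1631/45250·(0.971500+0.932400+0.907100+0.877100))/(1+1631/45250) = 8369/10000 ≈ 0.836900
step 6 [3y] swap r/2=176/5349: DF=(1 − 176/5349·(0.971500+0.932400+0.907100+0.877100+0.836900))/(1+176/5349) = 103/125 ≈ 0.824000
step 7 [3.5y] swap r/2=1887/61603: DF=(1 − 1887/61603·(0.971500+0.932400+0.907100+0.877100+0.836900+0.824000))/(1+1887/61603) = 8113/10000 ≈ 0.811300
step 8 [4y] zero: DF = P = 1553/2000 ≈ 0.776500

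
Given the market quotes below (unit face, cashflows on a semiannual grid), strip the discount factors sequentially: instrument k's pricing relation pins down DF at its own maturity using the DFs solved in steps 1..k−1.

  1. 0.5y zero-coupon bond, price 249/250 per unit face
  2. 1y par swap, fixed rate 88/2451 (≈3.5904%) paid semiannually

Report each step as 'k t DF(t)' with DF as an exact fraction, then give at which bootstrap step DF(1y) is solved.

step 1 [0.5y] zero: DF = P = 249/250 ≈ 0.996000
step 2 [1y] swap r/2=44/2451: DF=(1 − 44/2451·(0.996000))/(1+44/2451) = 603/625 ≈ 0.964800

1 1/2 249/250
2 1 603/625
DF(1y) is solved at step 2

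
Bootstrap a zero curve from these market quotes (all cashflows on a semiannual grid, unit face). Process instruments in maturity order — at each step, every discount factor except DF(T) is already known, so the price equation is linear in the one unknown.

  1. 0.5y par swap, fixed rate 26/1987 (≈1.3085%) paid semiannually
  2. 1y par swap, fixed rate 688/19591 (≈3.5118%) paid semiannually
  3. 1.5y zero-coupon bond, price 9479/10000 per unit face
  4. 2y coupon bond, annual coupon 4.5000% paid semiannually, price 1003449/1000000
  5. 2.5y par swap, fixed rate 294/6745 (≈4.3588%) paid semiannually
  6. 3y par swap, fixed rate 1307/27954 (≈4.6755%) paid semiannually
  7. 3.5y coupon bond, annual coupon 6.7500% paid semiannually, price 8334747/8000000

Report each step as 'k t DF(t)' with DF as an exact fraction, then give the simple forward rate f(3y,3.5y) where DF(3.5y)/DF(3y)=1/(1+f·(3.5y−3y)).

step 1 [0.5y] swap r/2=13/1987: DF=(1 − 13/1987·(0))/(1+13/1987) = 1987/2000 ≈ 0.993500
step 2 [1y] swap r/2=344/19591: DF=(1 − 344/19591·(0.993500))/(1+344/19591) = 1207/1250 ≈ 0.965600
step 3 [1.5y] zero: DF = P = 9479/10000 ≈ 0.947900
step 4 [2y] bond c/2=9/400: DF=(1003449/1000000 − 9/400·(0.993500+0.965600+0.947900))/(1+9/400) = 4587/5000 ≈ 0.917400
step 5 [2.5y] swap r/2=147/6745: DF=(1 − 147/6745·(0.993500+0.965600+0.947900+0.917400))/(1+147/6745) = 8971/10000 ≈ 0.897100
step 6 [3y] swap r/2=1307/55908: DF=(1 − 1307/55908·(0.993500+0.965600+0.947900+0.917400+0.897100))/(1+1307/55908) = 8693/10000 ≈ 0.869300
step 7 [3.5y] bond c/2=27/800: DF=(8334747/8000000 − 27/800·(0.993500+0.965600+0.947900+0.917400+0.897100+0.869300))/(1+27/800) = 8253/10000 ≈ 0.825300

1 1/2 1987/2000
2 1 1207/1250
3 3/2 9479/10000
4 2 4587/5000
5 5/2 8971/10000
6 3 8693/10000
7 7/2 8253/10000
f(3y,3.5y) = ((8693/10000)/(8253/10000) − 1)/(1/2) = 880/8253 ≈ 10.6628%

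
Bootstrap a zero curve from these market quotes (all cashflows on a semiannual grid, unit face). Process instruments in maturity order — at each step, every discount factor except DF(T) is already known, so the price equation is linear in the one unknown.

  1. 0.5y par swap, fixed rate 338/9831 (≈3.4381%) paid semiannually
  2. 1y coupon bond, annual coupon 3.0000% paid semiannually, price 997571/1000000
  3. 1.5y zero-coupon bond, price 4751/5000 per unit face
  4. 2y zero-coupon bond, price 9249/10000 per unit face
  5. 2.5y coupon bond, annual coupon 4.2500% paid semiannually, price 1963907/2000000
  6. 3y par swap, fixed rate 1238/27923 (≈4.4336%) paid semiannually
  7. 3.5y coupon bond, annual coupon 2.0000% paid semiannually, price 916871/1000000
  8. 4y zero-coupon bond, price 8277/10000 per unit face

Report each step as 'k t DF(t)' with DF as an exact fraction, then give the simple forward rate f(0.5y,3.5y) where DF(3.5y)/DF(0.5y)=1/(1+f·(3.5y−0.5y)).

1 1/2 9831/10000
2 1 9683/10000
3 3/2 4751/5000
4 2 9249/10000
5 5/2 8819/10000
6 3 4381/5000
7 7/2 341/400
8 4 8277/10000
f(0.5y,3.5y) = ((9831/10000)/(341/400) − 1)/(3) = 1306/25575 ≈ 5.1065%

step 1 [0.5y] swap r/2=169/9831: DF=(1 − 169/9831·(0))/(1+169/9831) = 9831/10000 ≈ 0.983100
step 2 [1y] bond c/2=3/200: DF=(997571/1000000 − 3/200·(0.983100))/(1+3/200) = 9683/10000 ≈ 0.968300
step 3 [1.5y] zero: DF = P = 4751/5000 ≈ 0.950200
step 4 [2y] zero: DF = P = 9249/10000 ≈ 0.924900
step 5 [2.5y] bond c/2=17/800: DF=(1963907/2000000 − 17/800·(0.983100+0.968300+0.950200+0.924900))/(1+17/800) = 8819/10000 ≈ 0.881900
step 6 [3y] swap r/2=619/27923: DF=(1 − 619/27923·(0.983100+0.968300+0.950200+0.924900+0.881900))/(1+619/27923) = 4381/5000 ≈ 0.876200
step 7 [3.5y] bond c/2=1/100: DF=(916871/1000000 − 1/100·(0.983100+0.968300+0.950200+0.924900+0.881900+0.876200))/(1+1/100) = 341/400 ≈ 0.852500
step 8 [4y] zero: DF = P = 8277/10000 ≈ 0.827700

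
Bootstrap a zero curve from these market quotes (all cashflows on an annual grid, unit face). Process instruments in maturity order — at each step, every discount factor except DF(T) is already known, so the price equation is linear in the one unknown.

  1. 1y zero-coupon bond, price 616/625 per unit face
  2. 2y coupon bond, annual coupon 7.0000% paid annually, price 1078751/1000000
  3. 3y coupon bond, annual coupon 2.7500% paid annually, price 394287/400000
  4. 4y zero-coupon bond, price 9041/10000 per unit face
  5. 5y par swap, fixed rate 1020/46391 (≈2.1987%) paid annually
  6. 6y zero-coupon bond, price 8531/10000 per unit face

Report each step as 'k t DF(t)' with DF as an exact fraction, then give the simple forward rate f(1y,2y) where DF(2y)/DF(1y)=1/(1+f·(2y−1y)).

1 1 616/625
2 2 9437/10000
3 3 9077/10000
4 4 9041/10000
5 5 449/500
6 6 8531/10000
f(1y,2y) = ((616/625)/(9437/10000) − 1)/(1) = 419/9437 ≈ 4.4400%

step 1 [1y] zero: DF = P = 616/625 ≈ 0.985600
step 2 [2y] bond c/1=7/100: DF=(1078751/1000000 − 7/100·(0.985600))/(1+7/100) = 9437/10000 ≈ 0.943700
step 3 [3y] bond c/1=11/400: DF=(394287/400000 − 11/400·(0.985600+0.943700))/(1+11/400) = 9077/10000 ≈ 0.907700
step 4 [4y] zero: DF = P = 9041/10000 ≈ 0.904100
step 5 [5y] swap r/1=1020/46391: DF=(1 − 1020/46391·(0.985600+0.943700+0.907700+0.904100))/(1+1020/46391) = 449/500 ≈ 0.898000
step 6 [6y] zero: DF = P = 8531/10000 ≈ 0.853100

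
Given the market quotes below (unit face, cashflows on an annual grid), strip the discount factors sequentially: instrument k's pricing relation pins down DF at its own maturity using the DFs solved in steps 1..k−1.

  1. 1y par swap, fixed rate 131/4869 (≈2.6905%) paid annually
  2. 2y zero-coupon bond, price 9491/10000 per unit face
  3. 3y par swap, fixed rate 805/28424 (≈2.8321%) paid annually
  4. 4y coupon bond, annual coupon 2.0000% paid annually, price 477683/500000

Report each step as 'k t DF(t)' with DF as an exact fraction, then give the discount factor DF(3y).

1 1 4869/5000
2 2 9491/10000
3 3 1839/2000
4 4 8809/10000
DF(3y) = 1839/2000 ≈ 0.919500

step 1 [1y] swap r/1=131/4869: DF=(1 − 131/4869·(0))/(1+131/4869) = 4869/5000 ≈ 0.973800
step 2 [2y] zero: DF = P = 9491/10000 ≈ 0.949100
step 3 [3y] swap r/1=805/28424: DF=(1 − 805/28424·(0.973800+0.949100))/(1+805/28424) = 1839/2000 ≈ 0.919500
step 4 [4y] bond c/1=1/50: DF=(477683/500000 − 1/50·(0.973800+0.949100+0.919500))/(1+1/50) = 8809/10000 ≈ 0.880900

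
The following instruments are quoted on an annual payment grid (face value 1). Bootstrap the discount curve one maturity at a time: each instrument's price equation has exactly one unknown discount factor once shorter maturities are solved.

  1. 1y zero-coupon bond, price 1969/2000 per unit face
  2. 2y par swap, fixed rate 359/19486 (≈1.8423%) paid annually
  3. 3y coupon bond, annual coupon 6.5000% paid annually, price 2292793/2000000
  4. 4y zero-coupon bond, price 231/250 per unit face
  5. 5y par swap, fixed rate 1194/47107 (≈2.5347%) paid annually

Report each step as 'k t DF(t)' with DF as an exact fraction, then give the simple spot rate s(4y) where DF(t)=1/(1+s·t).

1 1 1969/2000
2 2 9641/10000
3 3 383/400
4 4 231/250
5 5 4403/5000
s(4y) = (1/(231/250) − 1)/(4) = 19/924 ≈ 2.0563%

step 1 [1y] zero: DF = P = 1969/2000 ≈ 0.984500
step 2 [2y] swap r/1=359/19486: DF=(1 − 359/19486·(0.984500))/(1+359/19486) = 9641/10000 ≈ 0.964100
step 3 [3y] bond c/1=13/200: DF=(2292793/2000000 − 13/200·(0.984500+0.964100))/(1+13/200) = 383/400 ≈ 0.957500
step 4 [4y] zero: DF = P = 231/250 ≈ 0.924000
step 5 [5y] swap r/1=1194/47107: DF=(1 − 1194/47107·(0.984500+0.964100+0.957500+0.924000))/(1+1194/47107) = 4403/5000 ≈ 0.880600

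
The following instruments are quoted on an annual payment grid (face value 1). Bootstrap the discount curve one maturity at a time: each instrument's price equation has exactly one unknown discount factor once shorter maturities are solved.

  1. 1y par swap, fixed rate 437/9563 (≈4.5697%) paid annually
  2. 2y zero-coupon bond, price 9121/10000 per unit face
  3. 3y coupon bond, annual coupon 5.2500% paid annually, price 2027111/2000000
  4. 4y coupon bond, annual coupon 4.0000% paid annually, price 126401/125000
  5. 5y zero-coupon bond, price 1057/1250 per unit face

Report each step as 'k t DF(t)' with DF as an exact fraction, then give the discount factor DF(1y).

step 1 [1y] swap r/1=437/9563: DF=(1 − 437/9563·(0))/(1+437/9563) = 9563/10000 ≈ 0.956300
step 2 [2y] zero: DF = P = 9121/10000 ≈ 0.912100
step 3 [3y] bond c/1=21/400: DF=(2027111/2000000 − 21/400·(0.956300+0.912100))/(1+21/400) = 4349/5000 ≈ 0.869800
step 4 [4y] bond c/1=1/25: DF=(126401/125000 − 1/25·(0.956300+0.912100+0.869800))/(1+1/25) = 867/1000 ≈ 0.867000
step 5 [5y] zero: DF = P = 1057/1250 ≈ 0.845600

1 1 9563/10000
2 2 9121/10000
3 3 4349/5000
4 4 867/1000
5 5 1057/1250
DF(1y) = 9563/10000 ≈ 0.956300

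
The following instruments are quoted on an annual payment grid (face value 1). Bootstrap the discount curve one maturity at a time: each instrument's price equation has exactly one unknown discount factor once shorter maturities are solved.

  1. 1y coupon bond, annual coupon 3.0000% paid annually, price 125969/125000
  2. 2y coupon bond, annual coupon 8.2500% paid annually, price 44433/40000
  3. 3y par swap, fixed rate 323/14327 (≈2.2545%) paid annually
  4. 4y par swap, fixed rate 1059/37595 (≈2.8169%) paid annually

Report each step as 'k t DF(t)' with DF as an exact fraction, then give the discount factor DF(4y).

step 1 [1y] bond c/1=3/100: DF=(125969/125000 − 3/100·(0))/(1+3/100) = 1223/1250 ≈ 0.978400
step 2 [2y] bond c/1=33/400: DF=(44433/40000 − 33/400·(0.978400))/(1+33/400) = 2379/2500 ≈ 0.951600
step 3 [3y] swap r/1=323/14327: DF=(1 − 323/14327·(0.978400+0.951600))/(1+323/14327) = 4677/5000 ≈ 0.935400
step 4 [4y] swap r/1=1059/37595: DF=(1 − 1059/37595·(0.978400+0.951600+0.935400))/(1+1059/37595) = 8941/10000 ≈ 0.894100

1 1 1223/1250
2 2 2379/2500
3 3 4677/5000
4 4 8941/10000
DF(4y) = 8941/10000 ≈ 0.894100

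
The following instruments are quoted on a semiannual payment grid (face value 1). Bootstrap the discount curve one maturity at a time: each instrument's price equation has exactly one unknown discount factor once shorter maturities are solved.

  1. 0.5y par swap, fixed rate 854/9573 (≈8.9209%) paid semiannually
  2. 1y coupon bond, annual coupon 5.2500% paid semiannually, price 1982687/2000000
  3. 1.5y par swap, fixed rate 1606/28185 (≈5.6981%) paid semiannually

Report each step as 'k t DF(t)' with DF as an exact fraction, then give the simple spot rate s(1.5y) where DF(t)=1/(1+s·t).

step 1 [0.5y] swap r/2=427/9573: DF=(1 − 427/9573·(0))/(1+427/9573) = 9573/10000 ≈ 0.957300
step 2 [1y] bond c/2=21/800: DF=(1982687/2000000 − 21/800·(0.957300))/(1+21/800) = 1883/2000 ≈ 0.941500
step 3 [1.5y] swap r/2=803/28185: DF=(1 − 803/28185·(0.957300+0.941500))/(1+803/28185) = 9197/10000 ≈ 0.919700

1 1/2 9573/10000
2 1 1883/2000
3 3/2 9197/10000
s(1.5y) = (1/(9197/10000) − 1)/(3/2) = 1606/27591 ≈ 5.8207%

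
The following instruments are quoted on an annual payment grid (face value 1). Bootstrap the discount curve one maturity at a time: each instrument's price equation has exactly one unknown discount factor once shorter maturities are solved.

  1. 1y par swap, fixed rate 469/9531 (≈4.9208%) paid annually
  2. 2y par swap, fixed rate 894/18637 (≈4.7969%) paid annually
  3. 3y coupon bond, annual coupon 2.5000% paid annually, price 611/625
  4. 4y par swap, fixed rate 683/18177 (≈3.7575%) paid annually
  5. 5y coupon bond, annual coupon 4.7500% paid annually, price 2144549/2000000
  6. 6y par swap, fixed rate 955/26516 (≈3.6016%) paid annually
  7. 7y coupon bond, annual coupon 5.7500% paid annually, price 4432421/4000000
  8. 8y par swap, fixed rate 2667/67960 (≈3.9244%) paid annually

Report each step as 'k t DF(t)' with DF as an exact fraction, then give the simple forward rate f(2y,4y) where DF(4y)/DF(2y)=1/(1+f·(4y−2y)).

1 1 9531/10000
2 2 4553/5000
3 3 9083/10000
4 4 4317/5000
5 5 2147/2500
6 6 809/1000
7 7 1519/2000
8 8 7333/10000
f(2y,4y) = ((4553/5000)/(4317/5000) − 1)/(2) = 118/4317 ≈ 2.7334%

step 1 [1y] swap r/1=469/9531: DF=(1 − 469/9531·(0))/(1+469/9531) = 9531/10000 ≈ 0.953100
step 2 [2y] swap r/1=894/18637: DF=(1 − 894/18637·(0.953100))/(1+894/18637) = 4553/5000 ≈ 0.910600
step 3 [3y] bond c/1=1/40: DF=(611/625 − 1/40·(0.953100+0.910600))/(1+1/40) = 9083/10000 ≈ 0.908300
step 4 [4y] swap r/1=683/18177: DF=(1 − 683/18177·(0.953100+0.910600+0.908300))/(1+683/18177) = 4317/5000 ≈ 0.863400
step 5 [5y] bond c/1=19/400: DF=(2144549/2000000 − 19/400·(0.953100+0.910600+0.908300+0.863400))/(1+19/400) = 2147/2500 ≈ 0.858800
step 6 [6y] swap r/1=955/26516: DF=(1 − 955/26516·(0.953100+0.910600+0.908300+0.863400+0.858800))/(1+955/26516) = 809/1000 ≈ 0.809000
step 7 [7y] bond c/1=23/400: DF=(4432421/4000000 − 23/400·(0.953100+0.910600+0.908300+0.863400+0.858800+0.809000))/(1+23/400) = 1519/2000 ≈ 0.759500
step 8 [8y] swap r/1=2667/67960: DF=(1 − 2667/67960·(0.953100+0.910600+0.908300+0.863400+0.858800+0.809000+0.759500))/(1+2667/67960) = 7333/10000 ≈ 0.733300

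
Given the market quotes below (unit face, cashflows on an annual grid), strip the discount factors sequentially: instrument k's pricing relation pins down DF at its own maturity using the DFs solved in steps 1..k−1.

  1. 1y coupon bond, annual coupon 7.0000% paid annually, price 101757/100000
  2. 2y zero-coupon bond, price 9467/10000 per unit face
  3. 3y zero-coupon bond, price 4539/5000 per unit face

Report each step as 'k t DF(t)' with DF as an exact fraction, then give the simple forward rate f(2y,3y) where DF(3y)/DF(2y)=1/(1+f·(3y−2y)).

1 1 951/1000
2 2 9467/10000
3 3 4539/5000
f(2y,3y) = ((9467/10000)/(4539/5000) − 1)/(1) = 389/9078 ≈ 4.2851%

step 1 [1y] bond c/1=7/100: DF=(101757/100000 − 7/100·(0))/(1+7/100) = 951/1000 ≈ 0.951000
step 2 [2y] zero: DF = P = 9467/10000 ≈ 0.946700
step 3 [3y] zero: DF = P = 4539/5000 ≈ 0.907800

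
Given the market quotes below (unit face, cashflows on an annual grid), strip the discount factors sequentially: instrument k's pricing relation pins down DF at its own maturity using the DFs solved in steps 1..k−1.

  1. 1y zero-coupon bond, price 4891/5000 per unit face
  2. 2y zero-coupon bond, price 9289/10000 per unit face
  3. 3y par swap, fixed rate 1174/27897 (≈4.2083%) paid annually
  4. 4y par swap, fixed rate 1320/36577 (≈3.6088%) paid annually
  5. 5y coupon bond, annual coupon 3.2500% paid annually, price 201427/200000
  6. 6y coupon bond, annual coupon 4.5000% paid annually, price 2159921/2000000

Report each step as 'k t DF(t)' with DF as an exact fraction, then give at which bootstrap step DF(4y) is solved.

1 1 4891/5000
2 2 9289/10000
3 3 4413/5000
4 4 217/250
5 5 8603/10000
6 6 8389/10000
DF(4y) is solved at step 4

step 1 [1y] zero: DF = P = 4891/5000 ≈ 0.978200
step 2 [2y] zero: DF = P = 9289/10000 ≈ 0.928900
step 3 [3y] swap r/1=1174/27897: DF=(1 − 1174/27897·(0.978200+0.928900))/(1+1174/27897) = 4413/5000 ≈ 0.882600
step 4 [4y] swap r/1=1320/36577: DF=(1 − 1320/36577·(0.978200+0.928900+0.882600))/(1+1320/36577) = 217/250 ≈ 0.868000
step 5 [5y] bond c/1=13/400: DF=(201427/200000 − 13/400·(0.978200+0.928900+0.882600+0.868000))/(1+13/400) = 8603/10000 ≈ 0.860300
step 6 [6y] bond c/1=9/200: DF=(2159921/2000000 − 9/200·(0.978200+0.928900+0.882600+0.868000+0.860300))/(1+9/200) = 8389/10000 ≈ 0.838900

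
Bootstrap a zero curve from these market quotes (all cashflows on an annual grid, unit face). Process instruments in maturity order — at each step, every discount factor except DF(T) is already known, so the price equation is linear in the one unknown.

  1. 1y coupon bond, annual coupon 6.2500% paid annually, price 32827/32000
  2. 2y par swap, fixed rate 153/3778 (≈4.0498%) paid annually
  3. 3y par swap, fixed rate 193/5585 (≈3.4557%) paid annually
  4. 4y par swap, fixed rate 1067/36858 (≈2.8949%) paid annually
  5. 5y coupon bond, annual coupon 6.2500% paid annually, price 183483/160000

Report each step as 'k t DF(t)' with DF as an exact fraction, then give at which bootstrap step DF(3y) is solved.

1 1 1931/2000
2 2 1847/2000
3 3 1807/2000
4 4 8933/10000
5 5 69/80
DF(3y) is solved at step 3

step 1 [1y] bond c/1=1/16: DF=(32827/32000 − 1/16·(0))/(1+1/16) = 1931/2000 ≈ 0.965500
step 2 [2y] swap r/1=153/3778: DF=(1 − 153/3778·(0.965500))/(1+153/3778) = 1847/2000 ≈ 0.923500
step 3 [3y] swap r/1=193/5585: DF=(1 − 193/5585·(0.965500+0.923500))/(1+193/5585) = 1807/2000 ≈ 0.903500
step 4 [4y] swap r/1=1067/36858: DF=(1 − 1067/36858·(0.965500+0.923500+0.903500))/(1+1067/36858) = 8933/10000 ≈ 0.893300
step 5 [5y] bond c/1=1/16: DF=(183483/160000 − 1/16·(0.965500+0.923500+0.903500+0.893300))/(1+1/16) = 69/80 ≈ 0.862500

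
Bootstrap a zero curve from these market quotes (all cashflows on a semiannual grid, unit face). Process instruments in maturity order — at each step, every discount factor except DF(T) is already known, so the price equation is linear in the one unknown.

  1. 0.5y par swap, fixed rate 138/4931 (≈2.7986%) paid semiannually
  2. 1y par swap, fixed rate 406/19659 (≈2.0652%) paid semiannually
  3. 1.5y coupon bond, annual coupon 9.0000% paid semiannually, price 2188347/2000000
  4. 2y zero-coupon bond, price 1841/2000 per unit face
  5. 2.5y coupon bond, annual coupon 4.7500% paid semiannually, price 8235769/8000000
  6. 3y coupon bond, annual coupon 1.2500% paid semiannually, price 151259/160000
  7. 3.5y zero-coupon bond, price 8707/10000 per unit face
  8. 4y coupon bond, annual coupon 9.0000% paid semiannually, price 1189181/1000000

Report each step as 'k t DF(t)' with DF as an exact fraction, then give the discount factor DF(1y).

1 1/2 4931/5000
2 1 9797/10000
3 3/2 1203/1250
4 2 1841/2000
5 5/2 9163/10000
6 3 9099/10000
7 7/2 8707/10000
8 4 8561/10000
DF(1y) = 9797/10000 ≈ 0.979700

step 1 [0.5y] swap r/2=69/4931: DF=(1 − 69/4931·(0))/(1+69/4931) = 4931/5000 ≈ 0.986200
step 2 [1y] swap r/2=203/19659: DF=(1 − 203/19659·(0.986200))/(1+203/19659) = 9797/10000 ≈ 0.979700
step 3 [1.5y] bond c/2=9/200: DF=(2188347/2000000 − 9/200·(0.986200+0.979700))/(1+9/200) = 1203/1250 ≈ 0.962400
step 4 [2y] zero: DF = P = 1841/2000 ≈ 0.920500
step 5 [2.5y] bond c/2=19/800: DF=(8235769/8000000 − 19/800·(0.986200+0.979700+0.962400+0.920500))/(1+19/800) = 9163/10000 ≈ 0.916300
step 6 [3y] bond c/2=1/160: DF=(151259/160000 − 1/160·(0.986200+0.979700+0.962400+0.920500+0.916300))/(1+1/160) = 9099/10000 ≈ 0.909900
step 7 [3.5y] zero: DF = P = 8707/10000 ≈ 0.870700
step 8 [4y] bond c/2=9/200: DF=(1189181/1000000 − 9/200·(0.986200+0.979700+0.962400+0.920500+0.916300+0.909900+0.870700))/(1+9/200) = 8561/10000 ≈ 0.856100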